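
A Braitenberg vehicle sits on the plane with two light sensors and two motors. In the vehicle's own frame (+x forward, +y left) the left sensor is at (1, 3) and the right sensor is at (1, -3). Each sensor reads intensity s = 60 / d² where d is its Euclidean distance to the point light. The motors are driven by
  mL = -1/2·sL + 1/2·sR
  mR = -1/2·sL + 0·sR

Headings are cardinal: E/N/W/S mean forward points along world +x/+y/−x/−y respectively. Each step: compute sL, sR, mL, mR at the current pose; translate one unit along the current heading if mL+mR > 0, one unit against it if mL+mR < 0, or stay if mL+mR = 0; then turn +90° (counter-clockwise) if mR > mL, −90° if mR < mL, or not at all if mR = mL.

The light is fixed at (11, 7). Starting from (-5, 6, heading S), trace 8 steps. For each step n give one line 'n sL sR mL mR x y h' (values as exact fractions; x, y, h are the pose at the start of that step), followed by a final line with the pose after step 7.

n=0: pose=(-5,6,S); sL=60/173, sR=12/73; mL=-1152/12629, mR=-30/173; mL+mR=-3342/12629 → advance -1; mR−mL=-6/73 → turn -1·90°
n=1: pose=(-5,7,W); sL=30/149, sR=30/149; mL=0, mR=-15/149; mL+mR=-15/149 → advance -1; mR−mL=-15/149 → turn -1·90°
n=2: pose=(-4,7,N); sL=12/65, sR=12/29; mL=216/1885, mR=-6/65; mL+mR=42/1885 → advance +1; mR−mL=-6/29 → turn -1·90°
n=3: pose=(-4,8,E); sL=15/53, sR=3/10; mL=9/1060, mR=-15/106; mL+mR=-141/1060 → advance -1; mR−mL=-3/20 → turn -1·90°
n=4: pose=(-5,8,S); sL=60/169, sR=60/361; mL=-5760/61009, mR=-30/169; mL+mR=-16590/61009 → advance -1; mR−mL=-30/361 → turn -1·90°
n=5: pose=(-5,9,W); sL=6/29, sR=30/157; mL=-36/4553, mR=-3/29; mL+mR=-507/4553 → advance -1; mR−mL=-15/157 → turn -1·90°
n=6: pose=(-4,9,N); sL=20/111, sR=20/51; mL=200/1887, mR=-10/111; mL+mR=10/629 → advance +1; mR−mL=-10/51 → turn -1·90°
n=7: pose=(-4,10,E); sL=15/58, sR=15/49; mL=135/5684, mR=-15/116; mL+mR=-150/1421 → advance -1; mR−mL=-15/98 → turn -1·90°

0 60/173 12/73 -1152/12629 -30/173 -5 6 S
1 30/149 30/149 0 -15/149 -5 7 W
2 12/65 12/29 216/1885 -6/65 -4 7 N
3 15/53 3/10 9/1060 -15/106 -4 8 E
4 60/169 60/361 -5760/61009 -30/169 -5 8 S
5 6/29 30/157 -36/4553 -3/29 -5 9 W
6 20/111 20/51 200/1887 -10/111 -4 9 N
7 15/58 15/49 135/5684 -15/116 -4 10 E
final -5 10 S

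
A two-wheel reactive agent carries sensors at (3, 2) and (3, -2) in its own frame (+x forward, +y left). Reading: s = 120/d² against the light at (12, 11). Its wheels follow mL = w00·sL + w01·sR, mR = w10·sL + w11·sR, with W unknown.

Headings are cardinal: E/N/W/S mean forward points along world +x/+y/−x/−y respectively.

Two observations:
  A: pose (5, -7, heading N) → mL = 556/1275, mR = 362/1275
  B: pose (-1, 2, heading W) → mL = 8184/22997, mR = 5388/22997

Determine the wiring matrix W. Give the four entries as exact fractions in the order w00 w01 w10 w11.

1/2 1/2 -1/2 1

obs A: pose=(5,-7,N) → sL=20/51, sR=12/25, mL=556/1275, mR=362/1275
obs B: pose=(-1,2,W) → sL=120/377, sR=24/61, mL=8184/22997, mR=5388/22997
sensor matrix S = [[20/51, 12/25], [120/377, 24/61]]; det S = 2944/1954745
solve [mL_A; mL_B] = S·[w00; w01] and [mR_A; mR_B] = S·[w10; w11]:
  w00 = 1/2, w01 = 1/2, w10 = -1/2, w11 = 1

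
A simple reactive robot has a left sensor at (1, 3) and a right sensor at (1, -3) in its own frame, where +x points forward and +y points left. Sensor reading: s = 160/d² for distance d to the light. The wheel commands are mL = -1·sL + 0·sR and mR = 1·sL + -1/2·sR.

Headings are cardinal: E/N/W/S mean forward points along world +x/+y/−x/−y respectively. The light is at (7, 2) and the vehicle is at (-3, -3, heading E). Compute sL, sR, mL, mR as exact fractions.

32/17 32/29 -32/17 656/493

left sensor world pos  = (-2, 0); dL² = 85
right sensor world pos = (-2, -6); dR² = 145
sL = 160/85 = 32/17
sR = 160/145 = 32/29
mL = -1·sL + 0·sR = -32/17
mR = 1·sL + -1/2·sR = 656/493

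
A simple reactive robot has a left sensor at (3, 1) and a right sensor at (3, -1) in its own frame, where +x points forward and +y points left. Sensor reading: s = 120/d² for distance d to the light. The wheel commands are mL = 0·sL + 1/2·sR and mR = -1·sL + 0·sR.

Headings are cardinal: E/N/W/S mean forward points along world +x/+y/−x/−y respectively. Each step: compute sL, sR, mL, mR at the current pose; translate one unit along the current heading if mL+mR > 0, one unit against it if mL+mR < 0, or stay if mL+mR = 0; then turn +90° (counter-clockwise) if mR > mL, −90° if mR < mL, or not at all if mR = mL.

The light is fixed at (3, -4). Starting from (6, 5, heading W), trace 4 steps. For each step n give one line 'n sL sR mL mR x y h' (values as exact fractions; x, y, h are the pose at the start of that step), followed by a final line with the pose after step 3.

n=0: pose=(6,5,W); sL=15/8, sR=6/5; mL=3/5, mR=-15/8; mL+mR=-51/40 → advance -1; mR−mL=-99/40 → turn -1·90°
n=1: pose=(7,5,N); sL=40/51, sR=120/169; mL=60/169, mR=-40/51; mL+mR=-3700/8619 → advance -1; mR−mL=-9820/8619 → turn -1·90°
n=2: pose=(7,4,E); sL=12/13, sR=60/49; mL=30/49, mR=-12/13; mL+mR=-198/637 → advance -1; mR−mL=-978/637 → turn -1·90°
n=3: pose=(6,4,S); sL=120/41, sR=120/29; mL=60/29, mR=-120/41; mL+mR=-1020/1189 → advance -1; mR−mL=-5940/1189 → turn -1·90°

0 15/8 6/5 3/5 -15/8 6 5 W
1 40/51 120/169 60/169 -40/51 7 5 N
2 12/13 60/49 30/49 -12/13 7 4 E
3 120/41 120/29 60/29 -120/41 6 4 S
final 6 5 W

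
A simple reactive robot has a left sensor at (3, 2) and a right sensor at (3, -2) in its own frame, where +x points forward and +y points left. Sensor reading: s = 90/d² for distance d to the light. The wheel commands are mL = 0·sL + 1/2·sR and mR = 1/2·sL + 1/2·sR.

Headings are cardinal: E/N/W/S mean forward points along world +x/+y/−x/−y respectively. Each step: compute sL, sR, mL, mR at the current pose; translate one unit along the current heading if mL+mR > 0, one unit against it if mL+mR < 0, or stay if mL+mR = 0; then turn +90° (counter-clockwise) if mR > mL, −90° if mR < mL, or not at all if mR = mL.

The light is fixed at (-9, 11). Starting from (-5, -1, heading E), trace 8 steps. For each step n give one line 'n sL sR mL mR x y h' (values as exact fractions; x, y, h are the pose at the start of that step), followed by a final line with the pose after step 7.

n=0: pose=(-5,-1,E); sL=90/149, sR=18/49; mL=9/49, mR=3546/7301; mL+mR=4887/7301 → advance +1; mR−mL=45/149 → turn +1·90°
n=1: pose=(-4,-1,N); sL=1, sR=9/13; mL=9/26, mR=11/13; mL+mR=31/26 → advance +1; mR−mL=1/2 → turn +1·90°
n=2: pose=(-4,0,W); sL=90/173, sR=18/17; mL=9/17, mR=2322/2941; mL+mR=3879/2941 → advance +1; mR−mL=45/173 → turn +1·90°
n=3: pose=(-5,0,S); sL=45/116, sR=9/20; mL=9/40, mR=243/580; mL+mR=747/1160 → advance +1; mR−mL=45/232 → turn +1·90°
n=4: pose=(-5,-1,E); sL=90/149, sR=18/49; mL=9/49, mR=3546/7301; mL+mR=4887/7301 → advance +1; mR−mL=45/149 → turn +1·90°
n=5: pose=(-4,-1,N); sL=1, sR=9/13; mL=9/26, mR=11/13; mL+mR=31/26 → advance +1; mR−mL=1/2 → turn +1·90°
n=6: pose=(-4,0,W); sL=90/173, sR=18/17; mL=9/17, mR=2322/2941; mL+mR=3879/2941 → advance +1; mR−mL=45/173 → turn +1·90°
n=7: pose=(-5,0,S); sL=45/116, sR=9/20; mL=9/40, mR=243/580; mL+mR=747/1160 → advance +1; mR−mL=45/232 → turn +1·90°

0 90/149 18/49 9/49 3546/7301 -5 -1 E
1 1 9/13 9/26 11/13 -4 -1 N
2 90/173 18/17 9/17 2322/2941 -4 0 W
3 45/116 9/20 9/40 243/580 -5 0 S
4 90/149 18/49 9/49 3546/7301 -5 -1 E
5 1 9/13 9/26 11/13 -4 -1 N
6 90/173 18/17 9/17 2322/2941 -4 0 W
7 45/116 9/20 9/40 243/580 -5 0 S
final -5 -1 E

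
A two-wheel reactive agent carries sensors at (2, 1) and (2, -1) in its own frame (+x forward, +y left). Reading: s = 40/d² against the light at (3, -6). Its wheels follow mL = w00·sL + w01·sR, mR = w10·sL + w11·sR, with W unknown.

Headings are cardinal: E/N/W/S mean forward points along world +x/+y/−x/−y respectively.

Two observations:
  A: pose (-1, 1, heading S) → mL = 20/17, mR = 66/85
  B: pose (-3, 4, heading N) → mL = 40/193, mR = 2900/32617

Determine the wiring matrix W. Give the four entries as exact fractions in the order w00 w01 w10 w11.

1 0 1 -1/2

obs A: pose=(-1,1,S) → sL=20/17, sR=4/5, mL=20/17, mR=66/85
obs B: pose=(-3,4,N) → sL=40/193, sR=40/169, mL=40/193, mR=2900/32617
sensor matrix S = [[20/17, 4/5], [40/193, 40/169]]; det S = 62464/554489
solve [mL_A; mL_B] = S·[w00; w01] and [mR_A; mR_B] = S·[w10; w11]:
  w00 = 1, w01 = 0, w10 = 1, w11 = -1/2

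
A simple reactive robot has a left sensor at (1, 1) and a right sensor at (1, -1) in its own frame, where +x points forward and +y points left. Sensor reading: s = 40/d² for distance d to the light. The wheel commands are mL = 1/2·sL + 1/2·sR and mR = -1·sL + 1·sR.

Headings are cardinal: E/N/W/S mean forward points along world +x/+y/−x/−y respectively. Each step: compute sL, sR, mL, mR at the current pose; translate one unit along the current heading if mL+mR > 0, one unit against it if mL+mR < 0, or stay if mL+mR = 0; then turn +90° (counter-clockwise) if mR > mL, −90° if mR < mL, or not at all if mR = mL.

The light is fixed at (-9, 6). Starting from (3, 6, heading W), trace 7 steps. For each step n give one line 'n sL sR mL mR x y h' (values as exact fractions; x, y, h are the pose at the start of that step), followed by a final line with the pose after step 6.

n=0: pose=(3,6,W); sL=20/61, sR=20/61; mL=20/61, mR=0; mL+mR=20/61 → advance +1; mR−mL=-20/61 → turn -1·90°
n=1: pose=(2,6,N); sL=40/101, sR=8/29; mL=984/2929, mR=-352/2929; mL+mR=632/2929 → advance +1; mR−mL=-1336/2929 → turn -1·90°
n=2: pose=(2,7,E); sL=10/37, sR=5/18; mL=365/1332, mR=5/666; mL+mR=125/444 → advance +1; mR−mL=-355/1332 → turn -1·90°
n=3: pose=(3,7,S); sL=40/169, sR=40/121; mL=5800/20449, mR=1920/20449; mL+mR=7720/20449 → advance +1; mR−mL=-3880/20449 → turn -1·90°
n=4: pose=(3,6,W); sL=20/61, sR=20/61; mL=20/61, mR=0; mL+mR=20/61 → advance +1; mR−mL=-20/61 → turn -1·90°
n=5: pose=(2,6,N); sL=40/101, sR=8/29; mL=984/2929, mR=-352/2929; mL+mR=632/2929 → advance +1; mR−mL=-1336/2929 → turn -1·90°
n=6: pose=(2,7,E); sL=10/37, sR=5/18; mL=365/1332, mR=5/666; mL+mR=125/444 → advance +1; mR−mL=-355/1332 → turn -1·90°

0 20/61 20/61 20/61 0 3 6 W
1 40/101 8/29 984/2929 -352/2929 2 6 N
2 10/37 5/18 365/1332 5/666 2 7 E
3 40/169 40/121 5800/20449 1920/20449 3 7 S
4 20/61 20/61 20/61 0 3 6 W
5 40/101 8/29 984/2929 -352/2929 2 6 N
6 10/37 5/18 365/1332 5/666 2 7 E
final 3 7 S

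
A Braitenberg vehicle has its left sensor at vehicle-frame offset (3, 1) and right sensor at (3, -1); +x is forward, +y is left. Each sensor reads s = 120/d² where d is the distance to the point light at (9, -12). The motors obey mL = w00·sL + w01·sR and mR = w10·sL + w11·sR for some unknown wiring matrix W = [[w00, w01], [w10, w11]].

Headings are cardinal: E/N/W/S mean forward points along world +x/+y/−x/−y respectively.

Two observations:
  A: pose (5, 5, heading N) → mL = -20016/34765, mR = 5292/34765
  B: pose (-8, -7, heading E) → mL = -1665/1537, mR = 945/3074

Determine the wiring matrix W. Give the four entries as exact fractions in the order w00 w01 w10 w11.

obs A: pose=(5,5,N) → sL=24/85, sR=120/409, mL=-20016/34765, mR=5292/34765
obs B: pose=(-8,-7,E) → sL=15/29, sR=30/53, mL=-1665/1537, mR=945/3074
sensor matrix S = [[24/85, 120/409], [15/29, 30/53]]; det S = 86184/10686761
solve [mL_A; mL_B] = S·[w00; w01] and [mR_A; mR_B] = S·[w10; w11]:
  w00 = -1, w01 = -1, w10 = -1/2, w11 = 1

-1 -1 -1/2 1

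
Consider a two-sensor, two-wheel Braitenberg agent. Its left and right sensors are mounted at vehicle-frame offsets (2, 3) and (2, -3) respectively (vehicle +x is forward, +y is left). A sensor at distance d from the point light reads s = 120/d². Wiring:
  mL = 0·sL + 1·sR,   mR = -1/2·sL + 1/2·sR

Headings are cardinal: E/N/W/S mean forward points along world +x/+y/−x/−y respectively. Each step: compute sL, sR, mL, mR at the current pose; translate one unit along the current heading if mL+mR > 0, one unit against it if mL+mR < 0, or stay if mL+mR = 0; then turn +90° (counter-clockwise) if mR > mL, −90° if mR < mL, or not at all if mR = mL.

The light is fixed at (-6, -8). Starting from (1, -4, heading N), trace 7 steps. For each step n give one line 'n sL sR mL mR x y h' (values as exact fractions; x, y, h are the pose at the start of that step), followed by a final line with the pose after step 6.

n=0: pose=(1,-4,N); sL=30/13, sR=15/17; mL=15/17, mR=-315/442; mL+mR=75/442 → advance +1; mR−mL=-705/442 → turn -1·90°
n=1: pose=(1,-3,E); sL=24/29, sR=24/17; mL=24/17, mR=144/493; mL+mR=840/493 → advance +1; mR−mL=-552/493 → turn -1·90°
n=2: pose=(2,-3,S); sL=12/13, sR=60/17; mL=60/17, mR=288/221; mL+mR=1068/221 → advance +1; mR−mL=-492/221 → turn -1·90°
n=3: pose=(2,-4,W); sL=120/37, sR=24/17; mL=24/17, mR=-576/629; mL+mR=312/629 → advance +1; mR−mL=-1464/629 → turn -1·90°
n=4: pose=(1,-4,N); sL=30/13, sR=15/17; mL=15/17, mR=-315/442; mL+mR=75/442 → advance +1; mR−mL=-705/442 → turn -1·90°
n=5: pose=(1,-3,E); sL=24/29, sR=24/17; mL=24/17, mR=144/493; mL+mR=840/493 → advance +1; mR−mL=-552/493 → turn -1·90°
n=6: pose=(2,-3,S); sL=12/13, sR=60/17; mL=60/17, mR=288/221; mL+mR=1068/221 → advance +1; mR−mL=-492/221 → turn -1·90°

0 30/13 15/17 15/17 -315/442 1 -4 N
1 24/29 24/17 24/17 144/493 1 -3 E
2 12/13 60/17 60/17 288/221 2 -3 S
3 120/37 24/17 24/17 -576/629 2 -4 W
4 30/13 15/17 15/17 -315/442 1 -4 N
5 24/29 24/17 24/17 144/493 1 -3 E
6 12/13 60/17 60/17 288/221 2 -3 S
final 2 -4 W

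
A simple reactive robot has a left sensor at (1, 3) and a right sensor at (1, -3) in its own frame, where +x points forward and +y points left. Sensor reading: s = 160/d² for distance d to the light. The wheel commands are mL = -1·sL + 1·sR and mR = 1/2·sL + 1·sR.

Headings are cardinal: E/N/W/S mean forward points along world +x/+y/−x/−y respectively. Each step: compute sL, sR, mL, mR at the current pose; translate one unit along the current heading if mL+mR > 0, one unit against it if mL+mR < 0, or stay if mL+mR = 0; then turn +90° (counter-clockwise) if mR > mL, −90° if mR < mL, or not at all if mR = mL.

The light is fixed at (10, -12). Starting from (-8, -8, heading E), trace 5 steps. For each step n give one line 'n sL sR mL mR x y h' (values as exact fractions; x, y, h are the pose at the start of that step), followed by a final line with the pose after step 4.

0 80/169 16/29 384/4901 3864/4901 -8 -8 E
1 32/85 160/221 384/1105 1008/1105 -7 -8 N
2 20/41 40/97 -300/3977 2610/3977 -7 -7 W
3 160/241 160/457 -34560/110137 75120/110137 -8 -7 S
4 80/169 16/29 384/4901 3864/4901 -8 -8 E
final -7 -8 N

n=0: pose=(-8,-8,E); sL=80/169, sR=16/29; mL=384/4901, mR=3864/4901; mL+mR=4248/4901 → advance +1; mR−mL=120/169 → turn +1·90°
n=1: pose=(-7,-8,N); sL=32/85, sR=160/221; mL=384/1105, mR=1008/1105; mL+mR=1392/1105 → advance +1; mR−mL=48/85 → turn +1·90°
n=2: pose=(-7,-7,W); sL=20/41, sR=40/97; mL=-300/3977, mR=2610/3977; mL+mR=2310/3977 → advance +1; mR−mL=30/41 → turn +1·90°
n=3: pose=(-8,-7,S); sL=160/241, sR=160/457; mL=-34560/110137, mR=75120/110137; mL+mR=40560/110137 → advance +1; mR−mL=240/241 → turn +1·90°
n=4: pose=(-8,-8,E); sL=80/169, sR=16/29; mL=384/4901, mR=3864/4901; mL+mR=4248/4901 → advance +1; mR−mL=120/169 → turn +1·90°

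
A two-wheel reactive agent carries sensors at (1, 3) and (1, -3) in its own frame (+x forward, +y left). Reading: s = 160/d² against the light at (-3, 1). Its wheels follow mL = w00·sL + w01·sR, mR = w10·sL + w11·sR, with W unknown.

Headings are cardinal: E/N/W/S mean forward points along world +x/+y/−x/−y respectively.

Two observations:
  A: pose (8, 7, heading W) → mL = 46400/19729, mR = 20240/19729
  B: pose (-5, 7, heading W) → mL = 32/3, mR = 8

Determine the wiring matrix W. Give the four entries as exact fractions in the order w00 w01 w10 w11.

1 1 1 -1/2

obs A: pose=(8,7,W) → sL=160/109, sR=160/181, mL=46400/19729, mR=20240/19729
obs B: pose=(-5,7,W) → sL=80/9, sR=16/9, mL=32/3, mR=8
sensor matrix S = [[160/109, 160/181], [80/9, 16/9]]; det S = -931840/177561
solve [mL_A; mL_B] = S·[w00; w01] and [mR_A; mR_B] = S·[w10; w11]:
  w00 = 1, w01 = 1, w10 = 1, w11 = -1/2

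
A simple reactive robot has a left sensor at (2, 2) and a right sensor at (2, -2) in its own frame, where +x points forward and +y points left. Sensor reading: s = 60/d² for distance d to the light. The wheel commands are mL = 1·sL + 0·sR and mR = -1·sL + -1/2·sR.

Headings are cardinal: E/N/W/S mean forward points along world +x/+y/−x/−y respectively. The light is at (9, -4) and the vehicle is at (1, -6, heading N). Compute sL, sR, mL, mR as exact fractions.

3/5 5/3 3/5 -43/30

left sensor world pos  = (-1, -4); dL² = 100
right sensor world pos = (3, -4); dR² = 36
sL = 60/100 = 3/5
sR = 60/36 = 5/3
mL = 1·sL + 0·sR = 3/5
mR = -1·sL + -1/2·sR = -43/30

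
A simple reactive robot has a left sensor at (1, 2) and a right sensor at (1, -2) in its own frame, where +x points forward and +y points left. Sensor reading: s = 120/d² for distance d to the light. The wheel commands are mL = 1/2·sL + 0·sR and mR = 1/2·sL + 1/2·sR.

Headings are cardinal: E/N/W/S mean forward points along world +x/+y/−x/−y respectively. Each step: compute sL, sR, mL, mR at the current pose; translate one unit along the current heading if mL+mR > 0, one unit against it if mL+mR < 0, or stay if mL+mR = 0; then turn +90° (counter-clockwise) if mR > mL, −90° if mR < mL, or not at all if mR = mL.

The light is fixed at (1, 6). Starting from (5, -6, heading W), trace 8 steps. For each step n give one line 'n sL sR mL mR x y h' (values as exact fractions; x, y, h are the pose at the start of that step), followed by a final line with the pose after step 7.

n=0: pose=(5,-6,W); sL=24/41, sR=120/109; mL=12/41, mR=3768/4469; mL+mR=5076/4469 → advance +1; mR−mL=60/109 → turn +1·90°
n=1: pose=(4,-6,S); sL=60/97, sR=12/17; mL=30/97, mR=1092/1649; mL+mR=1602/1649 → advance +1; mR−mL=6/17 → turn +1·90°
n=2: pose=(4,-7,E); sL=120/137, sR=120/241; mL=60/137, mR=22680/33017; mL+mR=37140/33017 → advance +1; mR−mL=60/241 → turn +1·90°
n=3: pose=(5,-7,N); sL=30/37, sR=2/3; mL=15/37, mR=82/111; mL+mR=127/111 → advance +1; mR−mL=1/3 → turn +1·90°
n=4: pose=(5,-6,W); sL=24/41, sR=120/109; mL=12/41, mR=3768/4469; mL+mR=5076/4469 → advance +1; mR−mL=60/109 → turn +1·90°
n=5: pose=(4,-6,S); sL=60/97, sR=12/17; mL=30/97, mR=1092/1649; mL+mR=1602/1649 → advance +1; mR−mL=6/17 → turn +1·90°
n=6: pose=(4,-7,E); sL=120/137, sR=120/241; mL=60/137, mR=22680/33017; mL+mR=37140/33017 → advance +1; mR−mL=60/241 → turn +1·90°
n=7: pose=(5,-7,N); sL=30/37, sR=2/3; mL=15/37, mR=82/111; mL+mR=127/111 → advance +1; mR−mL=1/3 → turn +1·90°

0 24/41 120/109 12/41 3768/4469 5 -6 W
1 60/97 12/17 30/97 1092/1649 4 -6 S
2 120/137 120/241 60/137 22680/33017 4 -7 E
3 30/37 2/3 15/37 82/111 5 -7 N
4 24/41 120/109 12/41 3768/4469 5 -6 W
5 60/97 12/17 30/97 1092/1649 4 -6 S
6 120/137 120/241 60/137 22680/33017 4 -7 E
7 30/37 2/3 15/37 82/111 5 -7 N
final 5 -6 W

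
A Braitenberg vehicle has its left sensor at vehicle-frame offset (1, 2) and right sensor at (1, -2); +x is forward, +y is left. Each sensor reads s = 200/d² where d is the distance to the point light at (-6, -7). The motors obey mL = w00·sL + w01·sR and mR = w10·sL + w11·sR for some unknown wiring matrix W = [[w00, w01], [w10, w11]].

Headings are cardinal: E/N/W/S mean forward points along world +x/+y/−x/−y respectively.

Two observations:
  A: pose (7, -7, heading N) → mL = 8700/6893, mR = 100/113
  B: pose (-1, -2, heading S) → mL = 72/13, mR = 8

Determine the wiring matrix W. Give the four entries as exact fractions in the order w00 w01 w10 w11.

obs A: pose=(7,-7,N) → sL=100/61, sR=100/113, mL=8700/6893, mR=100/113
obs B: pose=(-1,-2,S) → sL=40/13, sR=8, mL=72/13, mR=8
sensor matrix S = [[100/61, 100/113], [40/13, 8]]; det S = 931200/89609
solve [mL_A; mL_B] = S·[w00; w01] and [mR_A; mR_B] = S·[w10; w11]:
  w00 = 1/2, w01 = 1/2, w10 = 0, w11 = 1

1/2 1/2 0 1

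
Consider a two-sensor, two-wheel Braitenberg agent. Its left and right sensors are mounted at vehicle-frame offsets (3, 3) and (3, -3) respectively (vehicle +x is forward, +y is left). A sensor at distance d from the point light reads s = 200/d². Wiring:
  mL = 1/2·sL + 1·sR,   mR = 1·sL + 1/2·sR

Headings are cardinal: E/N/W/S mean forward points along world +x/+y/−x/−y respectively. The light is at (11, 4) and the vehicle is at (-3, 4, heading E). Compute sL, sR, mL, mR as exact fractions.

left sensor world pos  = (0, 7); dL² = 130
right sensor world pos = (0, 1); dR² = 130
sL = 200/130 = 20/13
sR = 200/130 = 20/13
mL = 1/2·sL + 1·sR = 30/13
mR = 1·sL + 1/2·sR = 30/13

20/13 20/13 30/13 30/13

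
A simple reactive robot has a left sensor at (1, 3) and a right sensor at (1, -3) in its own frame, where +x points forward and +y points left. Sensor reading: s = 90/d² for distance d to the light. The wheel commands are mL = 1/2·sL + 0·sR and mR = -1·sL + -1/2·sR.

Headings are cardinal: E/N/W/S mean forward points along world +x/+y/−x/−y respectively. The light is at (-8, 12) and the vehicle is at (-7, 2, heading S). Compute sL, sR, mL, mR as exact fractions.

left sensor world pos  = (-4, 1); dL² = 137
right sensor world pos = (-10, 1); dR² = 125
sL = 90/137 = 90/137
sR = 90/125 = 18/25
mL = 1/2·sL + 0·sR = 45/137
mR = -1·sL + -1/2·sR = -3483/3425

90/137 18/25 45/137 -3483/3425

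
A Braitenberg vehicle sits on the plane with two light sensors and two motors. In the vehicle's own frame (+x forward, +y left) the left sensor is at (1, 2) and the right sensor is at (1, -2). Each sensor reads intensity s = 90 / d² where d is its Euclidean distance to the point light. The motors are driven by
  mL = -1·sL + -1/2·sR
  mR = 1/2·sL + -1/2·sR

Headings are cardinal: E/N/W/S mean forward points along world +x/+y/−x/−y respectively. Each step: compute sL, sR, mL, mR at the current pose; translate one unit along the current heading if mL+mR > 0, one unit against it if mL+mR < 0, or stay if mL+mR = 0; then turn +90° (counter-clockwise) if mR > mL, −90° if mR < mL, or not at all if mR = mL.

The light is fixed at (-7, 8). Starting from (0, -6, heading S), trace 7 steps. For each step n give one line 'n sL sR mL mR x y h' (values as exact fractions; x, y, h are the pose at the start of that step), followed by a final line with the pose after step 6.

n=0: pose=(0,-6,S); sL=5/17, sR=9/25; mL=-403/850, mR=-14/425; mL+mR=-431/850 → advance -1; mR−mL=15/34 → turn +1·90°
n=1: pose=(0,-5,E); sL=18/37, sR=90/289; mL=-6867/10693, mR=936/10693; mL+mR=-5931/10693 → advance -1; mR−mL=27/37 → turn +1·90°
n=2: pose=(-1,-5,N); sL=9/16, sR=45/104; mL=-81/104, mR=27/416; mL+mR=-297/416 → advance -1; mR−mL=27/32 → turn +1·90°
n=3: pose=(-1,-6,W); sL=90/281, sR=90/169; mL=-27855/47489, mR=-5040/47489; mL+mR=-32895/47489 → advance -1; mR−mL=135/281 → turn +1·90°
n=4: pose=(0,-6,S); sL=5/17, sR=9/25; mL=-403/850, mR=-14/425; mL+mR=-431/850 → advance -1; mR−mL=15/34 → turn +1·90°
n=5: pose=(0,-5,E); sL=18/37, sR=90/289; mL=-6867/10693, mR=936/10693; mL+mR=-5931/10693 → advance -1; mR−mL=27/37 → turn +1·90°
n=6: pose=(-1,-5,N); sL=9/16, sR=45/104; mL=-81/104, mR=27/416; mL+mR=-297/416 → advance -1; mR−mL=27/32 → turn +1·90°

0 5/17 9/25 -403/850 -14/425 0 -6 S
1 18/37 90/289 -6867/10693 936/10693 0 -5 E
2 9/16 45/104 -81/104 27/416 -1 -5 N
3 90/281 90/169 -27855/47489 -5040/47489 -1 -6 W
4 5/17 9/25 -403/850 -14/425 0 -6 S
5 18/37 90/289 -6867/10693 936/10693 0 -5 E
6 9/16 45/104 -81/104 27/416 -1 -5 N
final -1 -6 W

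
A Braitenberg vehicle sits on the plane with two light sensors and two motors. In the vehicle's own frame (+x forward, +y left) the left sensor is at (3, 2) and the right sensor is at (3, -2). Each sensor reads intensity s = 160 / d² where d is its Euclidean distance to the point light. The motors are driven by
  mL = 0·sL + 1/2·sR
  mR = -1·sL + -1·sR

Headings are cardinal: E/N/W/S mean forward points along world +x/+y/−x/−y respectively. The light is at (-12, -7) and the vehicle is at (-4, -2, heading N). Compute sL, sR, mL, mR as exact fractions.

8/5 40/41 20/41 -528/205

left sensor world pos  = (-6, 1); dL² = 100
right sensor world pos = (-2, 1); dR² = 164
sL = 160/100 = 8/5
sR = 160/164 = 40/41
mL = 0·sL + 1/2·sR = 20/41
mR = -1·sL + -1·sR = -528/205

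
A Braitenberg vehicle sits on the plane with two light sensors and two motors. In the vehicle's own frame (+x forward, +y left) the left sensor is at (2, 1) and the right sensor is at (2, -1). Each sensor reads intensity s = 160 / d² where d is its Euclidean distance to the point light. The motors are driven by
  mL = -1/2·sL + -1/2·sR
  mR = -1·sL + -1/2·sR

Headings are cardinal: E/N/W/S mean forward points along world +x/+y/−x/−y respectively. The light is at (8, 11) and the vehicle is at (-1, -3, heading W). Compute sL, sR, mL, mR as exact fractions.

left sensor world pos  = (-3, -4); dL² = 346
right sensor world pos = (-3, -2); dR² = 290
sL = 160/346 = 80/173
sR = 160/290 = 16/29
mL = -1/2·sL + -1/2·sR = -2544/5017
mR = -1·sL + -1/2·sR = -3704/5017

80/173 16/29 -2544/5017 -3704/5017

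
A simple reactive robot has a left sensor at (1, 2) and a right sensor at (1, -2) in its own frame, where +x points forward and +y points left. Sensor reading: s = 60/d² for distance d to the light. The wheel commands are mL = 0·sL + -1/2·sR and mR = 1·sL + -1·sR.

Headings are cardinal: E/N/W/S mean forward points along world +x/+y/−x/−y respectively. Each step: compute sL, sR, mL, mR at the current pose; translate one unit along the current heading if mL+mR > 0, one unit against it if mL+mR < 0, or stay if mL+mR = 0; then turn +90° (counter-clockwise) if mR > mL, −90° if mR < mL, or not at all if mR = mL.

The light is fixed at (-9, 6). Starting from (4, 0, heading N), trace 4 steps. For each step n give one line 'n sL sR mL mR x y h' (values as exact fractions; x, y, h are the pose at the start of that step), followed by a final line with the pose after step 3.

0 30/73 6/25 -3/25 312/1825 4 0 N
1 60/193 20/51 -10/51 -800/9843 4 1 W
2 15/73 1/3 -1/6 -28/219 5 1 S
3 60/229 20/87 -10/87 640/19923 5 2 E
final 4 2 N

n=0: pose=(4,0,N); sL=30/73, sR=6/25; mL=-3/25, mR=312/1825; mL+mR=93/1825 → advance +1; mR−mL=531/1825 → turn +1·90°
n=1: pose=(4,1,W); sL=60/193, sR=20/51; mL=-10/51, mR=-800/9843; mL+mR=-910/3281 → advance -1; mR−mL=1130/9843 → turn +1·90°
n=2: pose=(5,1,S); sL=15/73, sR=1/3; mL=-1/6, mR=-28/219; mL+mR=-43/146 → advance -1; mR−mL=17/438 → turn +1·90°
n=3: pose=(5,2,E); sL=60/229, sR=20/87; mL=-10/87, mR=640/19923; mL+mR=-550/6641 → advance -1; mR−mL=2930/19923 → turn +1·90°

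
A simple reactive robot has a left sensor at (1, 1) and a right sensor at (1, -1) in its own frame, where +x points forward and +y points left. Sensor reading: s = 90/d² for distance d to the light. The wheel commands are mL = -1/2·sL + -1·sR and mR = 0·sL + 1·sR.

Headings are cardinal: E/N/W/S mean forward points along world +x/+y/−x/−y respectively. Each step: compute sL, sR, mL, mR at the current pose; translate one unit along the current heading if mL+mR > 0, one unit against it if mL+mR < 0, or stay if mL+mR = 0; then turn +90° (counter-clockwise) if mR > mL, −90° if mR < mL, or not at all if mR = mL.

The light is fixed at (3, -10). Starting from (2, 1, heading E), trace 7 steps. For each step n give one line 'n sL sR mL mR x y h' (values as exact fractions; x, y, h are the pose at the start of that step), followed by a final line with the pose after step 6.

0 5/8 9/10 -97/80 9/10 2 1 E
1 10/17 18/29 -451/493 18/29 1 1 N
2 1 9/13 -31/26 9/13 1 0 W
3 10/9 18/17 -247/153 18/17 2 0 S
4 5/8 9/10 -97/80 9/10 2 1 E
5 10/17 18/29 -451/493 18/29 1 1 N
6 1 9/13 -31/26 9/13 1 0 W
final 2 0 S

n=0: pose=(2,1,E); sL=5/8, sR=9/10; mL=-97/80, mR=9/10; mL+mR=-5/16 → advance -1; mR−mL=169/80 → turn +1·90°
n=1: pose=(1,1,N); sL=10/17, sR=18/29; mL=-451/493, mR=18/29; mL+mR=-5/17 → advance -1; mR−mL=757/493 → turn +1·90°
n=2: pose=(1,0,W); sL=1, sR=9/13; mL=-31/26, mR=9/13; mL+mR=-1/2 → advance -1; mR−mL=49/26 → turn +1·90°
n=3: pose=(2,0,S); sL=10/9, sR=18/17; mL=-247/153, mR=18/17; mL+mR=-5/9 → advance -1; mR−mL=409/153 → turn +1·90°
n=4: pose=(2,1,E); sL=5/8, sR=9/10; mL=-97/80, mR=9/10; mL+mR=-5/16 → advance -1; mR−mL=169/80 → turn +1·90°
n=5: pose=(1,1,N); sL=10/17, sR=18/29; mL=-451/493, mR=18/29; mL+mR=-5/17 → advance -1; mR−mL=757/493 → turn +1·90°
n=6: pose=(1,0,W); sL=1, sR=9/13; mL=-31/26, mR=9/13; mL+mR=-1/2 → advance -1; mR−mL=49/26 → turn +1·90°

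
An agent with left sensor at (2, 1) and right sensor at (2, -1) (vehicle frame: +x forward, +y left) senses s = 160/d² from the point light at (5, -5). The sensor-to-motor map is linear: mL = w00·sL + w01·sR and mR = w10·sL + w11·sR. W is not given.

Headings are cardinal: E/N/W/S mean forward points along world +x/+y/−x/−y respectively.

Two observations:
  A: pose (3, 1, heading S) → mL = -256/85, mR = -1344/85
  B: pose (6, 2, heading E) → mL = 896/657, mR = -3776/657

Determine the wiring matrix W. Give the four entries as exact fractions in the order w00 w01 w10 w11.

obs A: pose=(3,1,S) → sL=160/17, sR=32/5, mL=-256/85, mR=-1344/85
obs B: pose=(6,2,E) → sL=160/73, sR=32/9, mL=896/657, mR=-3776/657
sensor matrix S = [[160/17, 32/5], [160/73, 32/9]]; det S = 217088/11169
solve [mL_A; mL_B] = S·[w00; w01] and [mR_A; mR_B] = S·[w10; w11]:
  w00 = -1, w01 = 1, w10 = -1, w11 = -1

-1 1 -1 -1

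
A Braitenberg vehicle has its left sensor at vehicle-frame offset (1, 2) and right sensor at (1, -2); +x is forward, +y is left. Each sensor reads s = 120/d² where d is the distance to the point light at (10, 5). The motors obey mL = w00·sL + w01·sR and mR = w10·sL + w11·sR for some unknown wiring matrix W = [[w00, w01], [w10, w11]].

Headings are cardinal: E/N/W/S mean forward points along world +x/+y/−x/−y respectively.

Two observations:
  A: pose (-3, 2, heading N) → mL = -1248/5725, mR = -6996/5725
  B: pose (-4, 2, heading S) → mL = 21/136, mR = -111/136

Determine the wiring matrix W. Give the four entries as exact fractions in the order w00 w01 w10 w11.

obs A: pose=(-3,2,N) → sL=120/229, sR=24/25, mL=-1248/5725, mR=-6996/5725
obs B: pose=(-4,2,S) → sL=3/4, sR=15/34, mL=21/136, mR=-111/136
sensor matrix S = [[120/229, 24/25], [3/4, 15/34]]; det S = -47574/97325
solve [mL_A; mL_B] = S·[w00; w01] and [mR_A; mR_B] = S·[w10; w11]:
  w00 = 1/2, w01 = -1/2, w10 = -1/2, w11 = -1

1/2 -1/2 -1/2 -1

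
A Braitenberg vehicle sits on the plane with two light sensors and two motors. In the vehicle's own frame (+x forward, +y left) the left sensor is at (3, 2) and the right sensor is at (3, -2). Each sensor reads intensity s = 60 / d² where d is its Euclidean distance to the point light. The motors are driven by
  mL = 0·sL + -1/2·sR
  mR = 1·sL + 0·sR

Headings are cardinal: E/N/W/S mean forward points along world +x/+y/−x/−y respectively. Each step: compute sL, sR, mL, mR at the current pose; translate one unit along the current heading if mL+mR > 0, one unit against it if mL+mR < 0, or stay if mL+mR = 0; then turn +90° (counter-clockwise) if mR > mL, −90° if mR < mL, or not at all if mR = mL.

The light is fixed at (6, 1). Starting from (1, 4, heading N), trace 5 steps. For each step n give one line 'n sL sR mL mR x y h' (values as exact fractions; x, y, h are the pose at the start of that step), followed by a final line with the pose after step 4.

0 12/17 4/3 -2/3 12/17 1 4 N
1 15/17 3/5 -3/10 15/17 1 5 W
2 60/17 12/13 -6/13 60/17 0 5 S
3 30/17 6 -3 30/17 0 4 E
4 20/39 60/61 -30/61 20/39 -1 4 N
final -1 5 W

n=0: pose=(1,4,N); sL=12/17, sR=4/3; mL=-2/3, mR=12/17; mL+mR=2/51 → advance +1; mR−mL=70/51 → turn +1·90°
n=1: pose=(1,5,W); sL=15/17, sR=3/5; mL=-3/10, mR=15/17; mL+mR=99/170 → advance +1; mR−mL=201/170 → turn +1·90°
n=2: pose=(0,5,S); sL=60/17, sR=12/13; mL=-6/13, mR=60/17; mL+mR=678/221 → advance +1; mR−mL=882/221 → turn +1·90°
n=3: pose=(0,4,E); sL=30/17, sR=6; mL=-3, mR=30/17; mL+mR=-21/17 → advance -1; mR−mL=81/17 → turn +1·90°
n=4: pose=(-1,4,N); sL=20/39, sR=60/61; mL=-30/61, mR=20/39; mL+mR=50/2379 → advance +1; mR−mL=2390/2379 → turn +1·90°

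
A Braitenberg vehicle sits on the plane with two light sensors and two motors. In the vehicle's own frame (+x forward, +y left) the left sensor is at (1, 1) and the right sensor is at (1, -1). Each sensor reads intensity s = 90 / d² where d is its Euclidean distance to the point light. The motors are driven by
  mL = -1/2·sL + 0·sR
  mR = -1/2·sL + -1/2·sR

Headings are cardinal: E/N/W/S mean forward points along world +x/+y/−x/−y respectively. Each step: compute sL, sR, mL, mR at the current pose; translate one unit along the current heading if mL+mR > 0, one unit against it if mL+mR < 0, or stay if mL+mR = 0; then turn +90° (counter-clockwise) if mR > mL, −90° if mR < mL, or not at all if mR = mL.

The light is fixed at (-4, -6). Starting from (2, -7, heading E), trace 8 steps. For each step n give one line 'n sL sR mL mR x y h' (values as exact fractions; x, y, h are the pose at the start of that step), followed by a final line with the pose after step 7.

0 90/49 90/53 -45/49 -4590/2597 2 -7 E
1 9/4 9/2 -9/8 -27/8 1 -7 S
2 90/17 90/17 -45/17 -90/17 1 -6 W
3 45/13 9/5 -45/26 -171/65 2 -6 N
4 90/49 90/53 -45/49 -4590/2597 2 -7 E
5 9/4 9/2 -9/8 -27/8 1 -7 S
6 90/17 90/17 -45/17 -90/17 1 -6 W
7 45/13 9/5 -45/26 -171/65 2 -6 N
final 2 -7 E

n=0: pose=(2,-7,E); sL=90/49, sR=90/53; mL=-45/49, mR=-4590/2597; mL+mR=-6975/2597 → advance -1; mR−mL=-45/53 → turn -1·90°
n=1: pose=(1,-7,S); sL=9/4, sR=9/2; mL=-9/8, mR=-27/8; mL+mR=-9/2 → advance -1; mR−mL=-9/4 → turn -1·90°
n=2: pose=(1,-6,W); sL=90/17, sR=90/17; mL=-45/17, mR=-90/17; mL+mR=-135/17 → advance -1; mR−mL=-45/17 → turn -1·90°
n=3: pose=(2,-6,N); sL=45/13, sR=9/5; mL=-45/26, mR=-171/65; mL+mR=-567/130 → advance -1; mR−mL=-9/10 → turn -1·90°
n=4: pose=(2,-7,E); sL=90/49, sR=90/53; mL=-45/49, mR=-4590/2597; mL+mR=-6975/2597 → advance -1; mR−mL=-45/53 → turn -1·90°
n=5: pose=(1,-7,S); sL=9/4, sR=9/2; mL=-9/8, mR=-27/8; mL+mR=-9/2 → advance -1; mR−mL=-9/4 → turn -1·90°
n=6: pose=(1,-6,W); sL=90/17, sR=90/17; mL=-45/17, mR=-90/17; mL+mR=-135/17 → advance -1; mR−mL=-45/17 → turn -1·90°
n=7: pose=(2,-6,N); sL=45/13, sR=9/5; mL=-45/26, mR=-171/65; mL+mR=-567/130 → advance -1; mR−mL=-9/10 → turn -1·90°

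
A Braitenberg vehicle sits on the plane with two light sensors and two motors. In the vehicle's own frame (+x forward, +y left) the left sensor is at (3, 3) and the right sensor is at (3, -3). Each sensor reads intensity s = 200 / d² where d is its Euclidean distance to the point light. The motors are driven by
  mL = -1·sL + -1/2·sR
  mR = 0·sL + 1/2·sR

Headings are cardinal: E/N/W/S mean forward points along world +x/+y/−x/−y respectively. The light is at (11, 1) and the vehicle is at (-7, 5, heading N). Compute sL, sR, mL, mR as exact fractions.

20/49 100/137 -5190/6713 50/137

left sensor world pos  = (-10, 8); dL² = 490
right sensor world pos = (-4, 8); dR² = 274
sL = 200/490 = 20/49
sR = 200/274 = 100/137
mL = -1·sL + -1/2·sR = -5190/6713
mR = 0·sL + 1/2·sR = 50/137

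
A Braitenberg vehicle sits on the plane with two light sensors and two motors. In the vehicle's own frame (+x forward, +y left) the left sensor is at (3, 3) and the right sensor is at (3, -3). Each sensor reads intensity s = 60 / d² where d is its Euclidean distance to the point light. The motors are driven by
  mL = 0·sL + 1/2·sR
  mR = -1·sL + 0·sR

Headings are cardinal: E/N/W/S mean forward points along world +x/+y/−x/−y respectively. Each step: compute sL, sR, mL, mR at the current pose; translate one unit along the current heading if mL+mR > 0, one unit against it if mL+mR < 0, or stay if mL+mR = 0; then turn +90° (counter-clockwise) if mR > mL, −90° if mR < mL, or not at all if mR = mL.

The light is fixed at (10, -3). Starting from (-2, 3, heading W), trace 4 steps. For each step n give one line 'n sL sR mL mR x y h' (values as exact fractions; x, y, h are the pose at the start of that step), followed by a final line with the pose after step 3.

n=0: pose=(-2,3,W); sL=10/39, sR=10/51; mL=5/51, mR=-10/39; mL+mR=-35/221 → advance -1; mR−mL=-235/663 → turn -1·90°
n=1: pose=(-1,3,N); sL=60/277, sR=12/29; mL=6/29, mR=-60/277; mL+mR=-78/8033 → advance -1; mR−mL=-3402/8033 → turn -1·90°
n=2: pose=(-1,2,E); sL=15/32, sR=15/17; mL=15/34, mR=-15/32; mL+mR=-15/544 → advance -1; mR−mL=-495/544 → turn -1·90°
n=3: pose=(-2,2,S); sL=12/17, sR=60/229; mL=30/229, mR=-12/17; mL+mR=-2238/3893 → advance -1; mR−mL=-3258/3893 → turn -1·90°

0 10/39 10/51 5/51 -10/39 -2 3 W
1 60/277 12/29 6/29 -60/277 -1 3 N
2 15/32 15/17 15/34 -15/32 -1 2 E
3 12/17 60/229 30/229 -12/17 -2 2 S
final -2 3 W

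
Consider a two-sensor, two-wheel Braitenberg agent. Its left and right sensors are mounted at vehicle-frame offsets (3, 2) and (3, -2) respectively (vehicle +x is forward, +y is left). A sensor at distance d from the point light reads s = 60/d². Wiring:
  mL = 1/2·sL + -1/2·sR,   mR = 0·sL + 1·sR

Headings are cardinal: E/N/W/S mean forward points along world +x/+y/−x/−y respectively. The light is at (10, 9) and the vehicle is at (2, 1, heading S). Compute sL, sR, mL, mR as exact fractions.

left sensor world pos  = (4, -2); dL² = 157
right sensor world pos = (0, -2); dR² = 221
sL = 60/157 = 60/157
sR = 60/221 = 60/221
mL = 1/2·sL + -1/2·sR = 1920/34697
mR = 0·sL + 1·sR = 60/221

60/157 60/221 1920/34697 60/221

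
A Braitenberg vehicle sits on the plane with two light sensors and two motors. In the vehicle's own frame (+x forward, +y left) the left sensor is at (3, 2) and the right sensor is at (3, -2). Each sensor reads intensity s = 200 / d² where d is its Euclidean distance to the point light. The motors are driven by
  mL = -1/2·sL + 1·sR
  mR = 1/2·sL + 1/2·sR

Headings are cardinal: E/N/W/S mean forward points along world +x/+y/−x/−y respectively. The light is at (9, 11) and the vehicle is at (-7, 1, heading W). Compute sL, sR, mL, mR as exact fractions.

40/101 8/17 468/1717 744/1717

left sensor world pos  = (-10, -1); dL² = 505
right sensor world pos = (-10, 3); dR² = 425
sL = 200/505 = 40/101
sR = 200/425 = 8/17
mL = -1/2·sL + 1·sR = 468/1717
mR = 1/2·sL + 1/2·sR = 744/1717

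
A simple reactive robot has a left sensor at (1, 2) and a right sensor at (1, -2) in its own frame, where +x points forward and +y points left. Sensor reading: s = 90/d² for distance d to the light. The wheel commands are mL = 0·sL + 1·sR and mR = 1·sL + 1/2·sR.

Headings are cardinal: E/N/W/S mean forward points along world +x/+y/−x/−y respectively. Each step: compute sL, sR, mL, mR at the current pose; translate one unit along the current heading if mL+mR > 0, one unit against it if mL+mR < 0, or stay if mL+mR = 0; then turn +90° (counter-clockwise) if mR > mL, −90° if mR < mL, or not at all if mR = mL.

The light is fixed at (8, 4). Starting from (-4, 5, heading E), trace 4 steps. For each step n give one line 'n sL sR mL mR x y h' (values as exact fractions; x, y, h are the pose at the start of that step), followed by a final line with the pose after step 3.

0 9/13 45/61 45/61 1683/1586 -4 5 E
1 90/173 18/17 18/17 3087/2941 -3 5 N
2 45/58 9/10 9/10 711/580 -3 6 E
3 10/17 90/73 90/73 1495/1241 -2 6 N
final -2 7 E

n=0: pose=(-4,5,E); sL=9/13, sR=45/61; mL=45/61, mR=1683/1586; mL+mR=2853/1586 → advance +1; mR−mL=513/1586 → turn +1·90°
n=1: pose=(-3,5,N); sL=90/173, sR=18/17; mL=18/17, mR=3087/2941; mL+mR=6201/2941 → advance +1; mR−mL=-27/2941 → turn -1·90°
n=2: pose=(-3,6,E); sL=45/58, sR=9/10; mL=9/10, mR=711/580; mL+mR=1233/580 → advance +1; mR−mL=189/580 → turn +1·90°
n=3: pose=(-2,6,N); sL=10/17, sR=90/73; mL=90/73, mR=1495/1241; mL+mR=3025/1241 → advance +1; mR−mL=-35/1241 → turn -1·90°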